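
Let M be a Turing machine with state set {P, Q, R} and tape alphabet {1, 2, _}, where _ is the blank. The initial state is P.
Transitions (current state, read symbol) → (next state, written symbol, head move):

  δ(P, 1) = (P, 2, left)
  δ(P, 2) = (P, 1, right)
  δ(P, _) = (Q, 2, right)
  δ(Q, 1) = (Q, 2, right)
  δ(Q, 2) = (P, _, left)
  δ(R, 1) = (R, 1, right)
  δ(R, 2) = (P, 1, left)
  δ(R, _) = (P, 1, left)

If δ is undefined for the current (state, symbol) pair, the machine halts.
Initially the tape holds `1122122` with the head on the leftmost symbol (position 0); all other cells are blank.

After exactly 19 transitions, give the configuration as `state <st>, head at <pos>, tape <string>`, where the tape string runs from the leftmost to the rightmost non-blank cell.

state Q, head at 7, tape 12112112

P | _[1]122122_   read 1 → write 2, move left, go to P
P | [_]2122122_   read _ → write 2, move right, go to Q
Q | 2[2]122122_   read 2 → write _, move left, go to P
P | [2]_122122_   read 2 → write 1, move right, go to P
P | 1[_]122122_   read _ → write 2, move right, go to Q
Q | 12[1]22122_   read 1 → write 2, move right, go to Q
Q | 122[2]2122_   read 2 → write _, move left, go to P
P | 12[2]_2122_   read 2 → write 1, move right, go to P
P | 121[_]2122_   read _ → write 2, move right, go to Q
Q | 1212[2]122_   read 2 → write _, move left, go to P
P | 121[2]_122_   read 2 → write 1, move right, go to P
P | 1211[_]122_   read _ → write 2, move right, go to Q
Q | 12112[1]22_   read 1 → write 2, move right, go to Q
Q | 121122[2]2_   read 2 → write _, move left, go to P
P | 12112[2]_2_   read 2 → write 1, move right, go to P
P | 121121[_]2_   read _ → write 2, move right, go to Q
Q | 1211212[2]_   read 2 → write _, move left, go to P
P | 121121[2]__   read 2 → write 1, move right, go to P
P | 1211211[_]_   read _ → write 2, move right, go to Q
Q | 12112112[_]
After 19 steps: state Q, head at 7, tape 12112112.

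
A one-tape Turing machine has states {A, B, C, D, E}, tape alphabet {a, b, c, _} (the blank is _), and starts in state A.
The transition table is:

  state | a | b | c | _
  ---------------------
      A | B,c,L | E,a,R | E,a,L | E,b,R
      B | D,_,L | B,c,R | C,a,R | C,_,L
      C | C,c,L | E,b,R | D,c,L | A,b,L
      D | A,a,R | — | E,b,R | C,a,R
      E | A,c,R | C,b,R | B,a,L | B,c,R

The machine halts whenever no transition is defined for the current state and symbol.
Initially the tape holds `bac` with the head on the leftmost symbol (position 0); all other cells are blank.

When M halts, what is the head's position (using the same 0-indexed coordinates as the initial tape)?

-2

A | ____[b]ac   read b → write a, move R, go to E
E | ____a[a]c   read a → write c, move R, go to A
A | ____ac[c]   read c → write a, move L, go to E
E | ____a[c]a   read c → write a, move L, go to B
B | ____[a]aa   read a → write _, move L, go to D
D | ___[_]_aa   read _ → write a, move R, go to C
C | ___a[_]aa   read _ → write b, move L, go to A
A | ___[a]baa   read a → write c, move L, go to B
B | __[_]cbaa   read _ → write _, move L, go to C
C | _[_]_cbaa   read _ → write b, move L, go to A
A | [_]b_cbaa   read _ → write b, move R, go to E
E | b[b]_cbaa   read b → write b, move R, go to C
C | bb[_]cbaa   read _ → write b, move L, go to A
A | b[b]bcbaa   read b → write a, move R, go to E
E | ba[b]cbaa   read b → write b, move R, go to C
C | bab[c]baa   read c → write c, move L, go to D
D | ba[b]cbaa
At halt the head is at cell -2.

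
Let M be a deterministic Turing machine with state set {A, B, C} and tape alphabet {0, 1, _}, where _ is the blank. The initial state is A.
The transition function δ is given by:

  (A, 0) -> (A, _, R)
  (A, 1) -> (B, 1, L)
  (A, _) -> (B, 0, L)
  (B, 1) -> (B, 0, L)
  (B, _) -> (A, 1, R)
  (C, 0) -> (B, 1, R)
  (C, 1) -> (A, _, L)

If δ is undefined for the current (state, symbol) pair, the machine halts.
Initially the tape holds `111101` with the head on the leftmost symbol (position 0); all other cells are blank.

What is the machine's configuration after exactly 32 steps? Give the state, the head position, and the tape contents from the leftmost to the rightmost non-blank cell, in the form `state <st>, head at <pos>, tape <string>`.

state A, head at 0, tape 1__1111101

A | ____[1]11101   read 1 → write 1, move L, go to B
B | ___[_]111101   read _ → write 1, move R, go to A
A | ___1[1]11101   read 1 → write 1, move L, go to B
B | ___[1]111101   read 1 → write 0, move L, go to B
B | __[_]0111101   read _ → write 1, move R, go to A
A | __1[0]111101   read 0 → write _, move R, go to A
A | __1_[1]11101   read 1 → write 1, move L, go to B
B | __1[_]111101   read _ → write 1, move R, go to A
A | __11[1]11101   read 1 → write 1, move L, go to B
B | __1[1]111101   read 1 → write 0, move L, go to B
B | __[1]0111101   read 1 → write 0, move L, go to B
B | _[_]00111101   read _ → write 1, move R, go to A
A | _1[0]0111101   read 0 → write _, move R, go to A
A | _1_[0]111101   read 0 → write _, move R, go to A
A | _1__[1]11101   read 1 → write 1, move L, go to B
B | _1_[_]111101   read _ → write 1, move R, go to A
A | _1_1[1]11101   read 1 → write 1, move L, go to B
B | _1_[1]111101   read 1 → write 0, move L, go to B
B | _1[_]0111101   read _ → write 1, move R, go to A
A | _11[0]111101   read 0 → write _, move R, go to A
A | _11_[1]11101   read 1 → write 1, move L, go to B
B | _11[_]111101   read _ → write 1, move R, go to A
A | _111[1]11101   read 1 → write 1, move L, go to B
B | _11[1]111101   read 1 → write 0, move L, go to B
B | _1[1]0111101   read 1 → write 0, move L, go to B
B | _[1]00111101   read 1 → write 0, move L, go to B
B | [_]000111101   read _ → write 1, move R, go to A
A | 1[0]00111101   read 0 → write _, move R, go to A
A | 1_[0]0111101   read 0 → write _, move R, go to A
A | 1__[0]111101   read 0 → write _, move R, go to A
A | 1___[1]11101   read 1 → write 1, move L, go to B
B | 1__[_]111101   read _ → write 1, move R, go to A
A | 1__1[1]11101
After 32 steps: state A, head at 0, tape 1__1111101.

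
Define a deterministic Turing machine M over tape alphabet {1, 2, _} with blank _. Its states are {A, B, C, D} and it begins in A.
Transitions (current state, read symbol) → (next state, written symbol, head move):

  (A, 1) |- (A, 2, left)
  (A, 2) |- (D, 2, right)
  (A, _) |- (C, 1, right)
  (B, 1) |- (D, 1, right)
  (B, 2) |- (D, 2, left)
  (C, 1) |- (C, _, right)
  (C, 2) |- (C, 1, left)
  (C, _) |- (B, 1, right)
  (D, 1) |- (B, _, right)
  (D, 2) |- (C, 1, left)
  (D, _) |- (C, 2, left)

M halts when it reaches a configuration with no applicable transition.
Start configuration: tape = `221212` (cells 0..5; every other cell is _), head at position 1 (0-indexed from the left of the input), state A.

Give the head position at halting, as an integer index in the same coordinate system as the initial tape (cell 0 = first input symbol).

7

A | _2[2]1212__   read 2 → write 2, move right, go to D
D | _22[1]212__   read 1 → write _, move right, go to B
B | _22_[2]12__   read 2 → write 2, move left, go to D
D | _22[_]212__   read _ → write 2, move left, go to C
C | _2[2]2212__   read 2 → write 1, move left, go to C
C | _[2]12212__   read 2 → write 1, move left, go to C
C | [_]112212__   read _ → write 1, move right, go to B
B | 1[1]12212__   read 1 → write 1, move right, go to D
D | 11[1]2212__   read 1 → write _, move right, go to B
B | 11_[2]212__   read 2 → write 2, move left, go to D
D | 11[_]2212__   read _ → write 2, move left, go to C
C | 1[1]22212__   read 1 → write _, move right, go to C
C | 1_[2]2212__   read 2 → write 1, move left, go to C
C | 1[_]12212__   read _ → write 1, move right, go to B
B | 11[1]2212__   read 1 → write 1, move right, go to D
D | 111[2]212__   read 2 → write 1, move left, go to C
C | 11[1]1212__   read 1 → write _, move right, go to C
C | 11_[1]212__   read 1 → write _, move right, go to C
C | 11__[2]12__   read 2 → write 1, move left, go to C
C | 11_[_]112__   read _ → write 1, move right, go to B
B | 11_1[1]12__   read 1 → write 1, move right, go to D
D | 11_11[1]2__   read 1 → write _, move right, go to B
B | 11_11_[2]__   read 2 → write 2, move left, go to D
D | 11_11[_]2__   read _ → write 2, move left, go to C
C | 11_1[1]22__   read 1 → write _, move right, go to C
C | 11_1_[2]2__   read 2 → write 1, move left, go to C
C | 11_1[_]12__   read _ → write 1, move right, go to B
B | 11_11[1]2__   read 1 → write 1, move right, go to D
D | 11_111[2]__   read 2 → write 1, move left, go to C
C | 11_11[1]1__   read 1 → write _, move right, go to C
C | 11_11_[1]__   read 1 → write _, move right, go to C
C | 11_11__[_]_   read _ → write 1, move right, go to B
B | 11_11__1[_]
At halt the head is at cell 7.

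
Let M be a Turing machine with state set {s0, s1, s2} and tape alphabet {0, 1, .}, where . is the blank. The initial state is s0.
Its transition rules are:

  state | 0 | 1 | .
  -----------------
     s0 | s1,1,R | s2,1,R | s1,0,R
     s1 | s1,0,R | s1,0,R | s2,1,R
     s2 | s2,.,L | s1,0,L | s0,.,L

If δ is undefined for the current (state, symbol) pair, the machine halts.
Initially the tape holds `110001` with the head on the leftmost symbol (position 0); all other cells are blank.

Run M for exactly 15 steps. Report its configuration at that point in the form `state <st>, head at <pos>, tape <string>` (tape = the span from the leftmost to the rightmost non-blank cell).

state=s0 head=0 tape=[1]10001..   (s0,1)→(s2,1,R)
state=s2 head=1 tape=1[1]0001..   (s2,1)→(s1,0,L)
state=s1 head=0 tape=[1]00001..   (s1,1)→(s1,0,R)
state=s1 head=1 tape=0[0]0001..   (s1,0)→(s1,0,R)
state=s1 head=2 tape=00[0]001..   (s1,0)→(s1,0,R)
state=s1 head=3 tape=000[0]01..   (s1,0)→(s1,0,R)
state=s1 head=4 tape=0000[0]1..   (s1,0)→(s1,0,R)
state=s1 head=5 tape=00000[1]..   (s1,1)→(s1,0,R)
state=s1 head=6 tape=000000[.].   (s1,.)→(s2,1,R)
state=s2 head=7 tape=0000001[.]   (s2,.)→(s0,.,L)
state=s0 head=6 tape=000000[1].   (s0,1)→(s2,1,R)
state=s2 head=7 tape=0000001[.]   (s2,.)→(s0,.,L)
state=s0 head=6 tape=000000[1].   (s0,1)→(s2,1,R)
state=s2 head=7 tape=0000001[.]   (s2,.)→(s0,.,L)
state=s0 head=6 tape=000000[1].   (s0,1)→(s2,1,R)
state=s2 head=7 tape=0000001[.]
After 15 steps: state s2, head at 7, tape 0000001.

state s2, head at 7, tape 0000001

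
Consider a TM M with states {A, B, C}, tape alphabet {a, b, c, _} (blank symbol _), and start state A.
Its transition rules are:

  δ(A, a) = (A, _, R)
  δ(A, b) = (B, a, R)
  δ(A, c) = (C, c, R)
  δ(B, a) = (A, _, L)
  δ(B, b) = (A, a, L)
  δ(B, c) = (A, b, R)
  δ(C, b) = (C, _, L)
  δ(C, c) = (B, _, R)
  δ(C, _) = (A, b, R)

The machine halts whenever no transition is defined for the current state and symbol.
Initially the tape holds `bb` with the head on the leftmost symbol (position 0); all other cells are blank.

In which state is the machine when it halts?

A

state=A head=0 tape=[b]b_   (A,b)→(B,a,R)
state=B head=1 tape=a[b]_   (B,b)→(A,a,L)
state=A head=0 tape=[a]a_   (A,a)→(A,_,R)
state=A head=1 tape=_[a]_   (A,a)→(A,_,R)
state=A head=2 tape=__[_]
No transition is defined for (A, _); M halts in state A.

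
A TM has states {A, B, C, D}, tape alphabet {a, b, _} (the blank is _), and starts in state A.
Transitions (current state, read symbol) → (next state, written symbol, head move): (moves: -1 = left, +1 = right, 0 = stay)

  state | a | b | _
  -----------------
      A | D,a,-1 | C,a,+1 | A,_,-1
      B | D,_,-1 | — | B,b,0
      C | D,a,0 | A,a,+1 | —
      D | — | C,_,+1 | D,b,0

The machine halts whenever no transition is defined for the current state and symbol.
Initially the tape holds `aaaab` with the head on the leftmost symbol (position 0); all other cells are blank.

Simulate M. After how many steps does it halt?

state=A head=0 tape=_[a]aaab   (A,a)→(D,a,-1)
state=D head=-1 tape=[_]aaaab   (D,_)→(D,b,0)
state=D head=-1 tape=[b]aaaab   (D,b)→(C,_,+1)
state=C head=0 tape=_[a]aaab   (C,a)→(D,a,0)
state=D head=0 tape=_[a]aaab
M halts after 4 transitions.

4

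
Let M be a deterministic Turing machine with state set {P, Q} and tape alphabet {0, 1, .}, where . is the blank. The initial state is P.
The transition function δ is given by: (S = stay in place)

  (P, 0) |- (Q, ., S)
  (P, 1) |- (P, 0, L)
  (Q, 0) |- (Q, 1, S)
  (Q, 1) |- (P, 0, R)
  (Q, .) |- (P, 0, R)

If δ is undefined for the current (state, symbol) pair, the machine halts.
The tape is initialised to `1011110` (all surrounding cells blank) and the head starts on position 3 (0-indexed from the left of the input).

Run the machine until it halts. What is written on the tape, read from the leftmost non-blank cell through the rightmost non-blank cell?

1000000

P | 101[1]110.   read 1 → write 0, move L, go to P
P | 10[1]0110.   read 1 → write 0, move L, go to P
P | 1[0]00110.   read 0 → write ., move S, go to Q
Q | 1[.]00110.   read . → write 0, move R, go to P
P | 10[0]0110.   read 0 → write ., move S, go to Q
Q | 10[.]0110.   read . → write 0, move R, go to P
P | 100[0]110.   read 0 → write ., move S, go to Q
Q | 100[.]110.   read . → write 0, move R, go to P
P | 1000[1]10.   read 1 → write 0, move L, go to P
P | 100[0]010.   read 0 → write ., move S, go to Q
Q | 100[.]010.   read . → write 0, move R, go to P
P | 1000[0]10.   read 0 → write ., move S, go to Q
Q | 1000[.]10.   read . → write 0, move R, go to P
P | 10000[1]0.   read 1 → write 0, move L, go to P
P | 1000[0]00.   read 0 → write ., move S, go to Q
Q | 1000[.]00.   read . → write 0, move R, go to P
P | 10000[0]0.   read 0 → write ., move S, go to Q
Q | 10000[.]0.   read . → write 0, move R, go to P
P | 100000[0].   read 0 → write ., move S, go to Q
Q | 100000[.].   read . → write 0, move R, go to P
P | 1000000[.]
The non-blank tape span at halt is 1000000.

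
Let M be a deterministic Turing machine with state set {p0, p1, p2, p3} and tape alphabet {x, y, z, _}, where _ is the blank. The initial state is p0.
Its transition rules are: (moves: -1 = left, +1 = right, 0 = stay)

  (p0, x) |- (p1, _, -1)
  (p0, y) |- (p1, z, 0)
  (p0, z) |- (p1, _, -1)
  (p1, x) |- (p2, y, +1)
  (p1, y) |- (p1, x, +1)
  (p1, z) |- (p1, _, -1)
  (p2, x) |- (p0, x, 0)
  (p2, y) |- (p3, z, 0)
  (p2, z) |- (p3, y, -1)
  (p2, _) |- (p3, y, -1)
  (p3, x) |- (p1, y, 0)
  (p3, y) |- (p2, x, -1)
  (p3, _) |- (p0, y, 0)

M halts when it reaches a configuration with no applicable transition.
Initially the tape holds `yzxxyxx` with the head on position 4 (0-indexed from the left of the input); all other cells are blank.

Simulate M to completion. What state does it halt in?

p1

state=p0 head=4 tape=yzxx[y]xx   (p0,y)→(p1,z,0)
state=p1 head=4 tape=yzxx[z]xx   (p1,z)→(p1,_,-1)
state=p1 head=3 tape=yzx[x]_xx   (p1,x)→(p2,y,+1)
state=p2 head=4 tape=yzxy[_]xx   (p2,_)→(p3,y,-1)
state=p3 head=3 tape=yzx[y]yxx   (p3,y)→(p2,x,-1)
state=p2 head=2 tape=yz[x]xyxx   (p2,x)→(p0,x,0)
state=p0 head=2 tape=yz[x]xyxx   (p0,x)→(p1,_,-1)
state=p1 head=1 tape=y[z]_xyxx   (p1,z)→(p1,_,-1)
state=p1 head=0 tape=[y]__xyxx   (p1,y)→(p1,x,+1)
state=p1 head=1 tape=x[_]_xyxx
No transition is defined for (p1, _); M halts in state p1.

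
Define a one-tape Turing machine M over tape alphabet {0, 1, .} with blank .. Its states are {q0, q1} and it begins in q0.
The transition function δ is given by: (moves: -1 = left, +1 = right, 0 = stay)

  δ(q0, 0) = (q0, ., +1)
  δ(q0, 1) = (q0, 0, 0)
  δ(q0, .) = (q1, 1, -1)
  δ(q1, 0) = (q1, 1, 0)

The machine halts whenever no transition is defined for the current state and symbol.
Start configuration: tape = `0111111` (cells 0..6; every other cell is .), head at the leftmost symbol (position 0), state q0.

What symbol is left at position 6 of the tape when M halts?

state=q0 head=0 tape=[0]111111.   (q0,0)→(q0,.,+1)
state=q0 head=1 tape=.[1]11111.   (q0,1)→(q0,0,0)
state=q0 head=1 tape=.[0]11111.   (q0,0)→(q0,.,+1)
state=q0 head=2 tape=..[1]1111.   (q0,1)→(q0,0,0)
state=q0 head=2 tape=..[0]1111.   (q0,0)→(q0,.,+1)
state=q0 head=3 tape=...[1]111.   (q0,1)→(q0,0,0)
state=q0 head=3 tape=...[0]111.   (q0,0)→(q0,.,+1)
state=q0 head=4 tape=....[1]11.   (q0,1)→(q0,0,0)
state=q0 head=4 tape=....[0]11.   (q0,0)→(q0,.,+1)
state=q0 head=5 tape=.....[1]1.   (q0,1)→(q0,0,0)
state=q0 head=5 tape=.....[0]1.   (q0,0)→(q0,.,+1)
state=q0 head=6 tape=......[1].   (q0,1)→(q0,0,0)
state=q0 head=6 tape=......[0].   (q0,0)→(q0,.,+1)
state=q0 head=7 tape=.......[.]   (q0,.)→(q1,1,-1)
state=q1 head=6 tape=......[.]1
Cell 6 holds . when M halts.

.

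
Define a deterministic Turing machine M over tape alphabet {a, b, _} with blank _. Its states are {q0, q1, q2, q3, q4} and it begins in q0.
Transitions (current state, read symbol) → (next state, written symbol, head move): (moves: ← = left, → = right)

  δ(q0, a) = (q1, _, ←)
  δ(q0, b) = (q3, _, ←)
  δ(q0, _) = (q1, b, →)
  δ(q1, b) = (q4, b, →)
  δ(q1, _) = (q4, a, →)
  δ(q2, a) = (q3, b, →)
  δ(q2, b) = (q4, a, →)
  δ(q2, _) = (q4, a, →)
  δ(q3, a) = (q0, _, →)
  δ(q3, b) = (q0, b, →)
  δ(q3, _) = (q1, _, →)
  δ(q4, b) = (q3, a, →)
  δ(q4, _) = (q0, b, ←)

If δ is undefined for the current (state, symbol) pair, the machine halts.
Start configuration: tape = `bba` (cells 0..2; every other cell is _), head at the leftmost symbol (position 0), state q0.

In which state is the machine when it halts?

q1

state=q0 head=0 tape=_[b]ba_________   (q0,b)→(q3,_,←)
state=q3 head=-1 tape=[_]_ba_________   (q3,_)→(q1,_,→)
state=q1 head=0 tape=_[_]ba_________   (q1,_)→(q4,a,→)
state=q4 head=1 tape=_a[b]a_________   (q4,b)→(q3,a,→)
state=q3 head=2 tape=_aa[a]_________   (q3,a)→(q0,_,→)
state=q0 head=3 tape=_aa_[_]________   (q0,_)→(q1,b,→)
state=q1 head=4 tape=_aa_b[_]_______   (q1,_)→(q4,a,→)
state=q4 head=5 tape=_aa_ba[_]______   (q4,_)→(q0,b,←)
state=q0 head=4 tape=_aa_b[a]b______   (q0,a)→(q1,_,←)
state=q1 head=3 tape=_aa_[b]_b______   (q1,b)→(q4,b,→)
state=q4 head=4 tape=_aa_b[_]b______   (q4,_)→(q0,b,←)
state=q0 head=3 tape=_aa_[b]bb______   (q0,b)→(q3,_,←)
state=q3 head=2 tape=_aa[_]_bb______   (q3,_)→(q1,_,→)
state=q1 head=3 tape=_aa_[_]bb______   (q1,_)→(q4,a,→)
state=q4 head=4 tape=_aa_a[b]b______   (q4,b)→(q3,a,→)
state=q3 head=5 tape=_aa_aa[b]______   (q3,b)→(q0,b,→)
state=q0 head=6 tape=_aa_aab[_]_____   (q0,_)→(q1,b,→)
state=q1 head=7 tape=_aa_aabb[_]____   (q1,_)→(q4,a,→)
state=q4 head=8 tape=_aa_aabba[_]___   (q4,_)→(q0,b,←)
state=q0 head=7 tape=_aa_aabb[a]b___   (q0,a)→(q1,_,←)
state=q1 head=6 tape=_aa_aab[b]_b___   (q1,b)→(q4,b,→)
state=q4 head=7 tape=_aa_aabb[_]b___   (q4,_)→(q0,b,←)
state=q0 head=6 tape=_aa_aab[b]bb___   (q0,b)→(q3,_,←)
state=q3 head=5 tape=_aa_aa[b]_bb___   (q3,b)→(q0,b,→)
state=q0 head=6 tape=_aa_aab[_]bb___   (q0,_)→(q1,b,→)
state=q1 head=7 tape=_aa_aabb[b]b___   (q1,b)→(q4,b,→)
state=q4 head=8 tape=_aa_aabbb[b]___   (q4,b)→(q3,a,→)
state=q3 head=9 tape=_aa_aabbba[_]__   (q3,_)→(q1,_,→)
state=q1 head=10 tape=_aa_aabbba_[_]_   (q1,_)→(q4,a,→)
state=q4 head=11 tape=_aa_aabbba_a[_]   (q4,_)→(q0,b,←)
state=q0 head=10 tape=_aa_aabbba_[a]b   (q0,a)→(q1,_,←)
state=q1 head=9 tape=_aa_aabbba[_]_b   (q1,_)→(q4,a,→)
state=q4 head=10 tape=_aa_aabbbaa[_]b   (q4,_)→(q0,b,←)
state=q0 head=9 tape=_aa_aabbba[a]bb   (q0,a)→(q1,_,←)
state=q1 head=8 tape=_aa_aabbb[a]_bb
No transition is defined for (q1, a); M halts in state q1.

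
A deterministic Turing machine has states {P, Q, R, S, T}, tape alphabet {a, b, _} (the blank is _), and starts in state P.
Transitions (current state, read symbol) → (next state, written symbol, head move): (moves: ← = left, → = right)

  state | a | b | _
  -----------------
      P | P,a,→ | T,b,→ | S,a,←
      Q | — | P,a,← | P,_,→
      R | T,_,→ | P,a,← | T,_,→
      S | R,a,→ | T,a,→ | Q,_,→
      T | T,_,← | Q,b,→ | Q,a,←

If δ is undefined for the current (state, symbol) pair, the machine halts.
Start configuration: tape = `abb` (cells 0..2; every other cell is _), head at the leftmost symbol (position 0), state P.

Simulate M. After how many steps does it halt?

6

state=P head=0 tape=[a]bb__   (P,a)→(P,a,→)
state=P head=1 tape=a[b]b__   (P,b)→(T,b,→)
state=T head=2 tape=ab[b]__   (T,b)→(Q,b,→)
state=Q head=3 tape=abb[_]_   (Q,_)→(P,_,→)
state=P head=4 tape=abb_[_]   (P,_)→(S,a,←)
state=S head=3 tape=abb[_]a   (S,_)→(Q,_,→)
state=Q head=4 tape=abb_[a]
M halts after 6 transitions.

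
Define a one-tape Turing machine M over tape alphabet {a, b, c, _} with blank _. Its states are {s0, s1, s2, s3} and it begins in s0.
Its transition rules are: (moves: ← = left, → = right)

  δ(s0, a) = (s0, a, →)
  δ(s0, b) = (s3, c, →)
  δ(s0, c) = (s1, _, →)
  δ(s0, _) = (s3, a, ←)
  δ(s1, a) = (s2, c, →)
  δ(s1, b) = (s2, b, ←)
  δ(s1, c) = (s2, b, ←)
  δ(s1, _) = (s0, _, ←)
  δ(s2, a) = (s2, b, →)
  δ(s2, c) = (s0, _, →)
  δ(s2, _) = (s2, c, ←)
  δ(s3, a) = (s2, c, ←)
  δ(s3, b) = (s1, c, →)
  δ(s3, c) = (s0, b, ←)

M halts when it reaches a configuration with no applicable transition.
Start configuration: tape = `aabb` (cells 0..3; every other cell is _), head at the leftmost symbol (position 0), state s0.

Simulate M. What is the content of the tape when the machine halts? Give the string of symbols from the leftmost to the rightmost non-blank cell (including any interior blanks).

state=s0 head=0 tape=[a]abb_   (s0,a)→(s0,a,→)
state=s0 head=1 tape=a[a]bb_   (s0,a)→(s0,a,→)
state=s0 head=2 tape=aa[b]b_   (s0,b)→(s3,c,→)
state=s3 head=3 tape=aac[b]_   (s3,b)→(s1,c,→)
state=s1 head=4 tape=aacc[_]   (s1,_)→(s0,_,←)
state=s0 head=3 tape=aac[c]_   (s0,c)→(s1,_,→)
state=s1 head=4 tape=aac_[_]   (s1,_)→(s0,_,←)
state=s0 head=3 tape=aac[_]_   (s0,_)→(s3,a,←)
state=s3 head=2 tape=aa[c]a_   (s3,c)→(s0,b,←)
state=s0 head=1 tape=a[a]ba_   (s0,a)→(s0,a,→)
state=s0 head=2 tape=aa[b]a_   (s0,b)→(s3,c,→)
state=s3 head=3 tape=aac[a]_   (s3,a)→(s2,c,←)
state=s2 head=2 tape=aa[c]c_   (s2,c)→(s0,_,→)
state=s0 head=3 tape=aa_[c]_   (s0,c)→(s1,_,→)
state=s1 head=4 tape=aa__[_]   (s1,_)→(s0,_,←)
state=s0 head=3 tape=aa_[_]_   (s0,_)→(s3,a,←)
state=s3 head=2 tape=aa[_]a_
The non-blank tape span at halt is aa_a.

aa_a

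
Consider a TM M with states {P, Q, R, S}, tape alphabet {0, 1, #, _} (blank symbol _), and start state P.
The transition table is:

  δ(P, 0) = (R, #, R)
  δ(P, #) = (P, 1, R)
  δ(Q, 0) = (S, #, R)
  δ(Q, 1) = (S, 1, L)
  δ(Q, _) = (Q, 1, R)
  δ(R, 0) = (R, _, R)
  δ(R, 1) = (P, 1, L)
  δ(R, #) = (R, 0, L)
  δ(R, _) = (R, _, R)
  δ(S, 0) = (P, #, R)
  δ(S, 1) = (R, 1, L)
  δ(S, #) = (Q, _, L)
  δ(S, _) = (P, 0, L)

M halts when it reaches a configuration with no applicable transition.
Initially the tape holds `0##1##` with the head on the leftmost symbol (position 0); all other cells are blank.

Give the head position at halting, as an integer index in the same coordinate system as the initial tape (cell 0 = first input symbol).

P | _[0]##1##   read 0 → write #, move R, go to R
R | _#[#]#1##   read # → write 0, move L, go to R
R | _[#]0#1##   read # → write 0, move L, go to R
R | [_]00#1##   read _ → write _, move R, go to R
R | _[0]0#1##   read 0 → write _, move R, go to R
R | __[0]#1##   read 0 → write _, move R, go to R
R | ___[#]1##   read # → write 0, move L, go to R
R | __[_]01##   read _ → write _, move R, go to R
R | ___[0]1##   read 0 → write _, move R, go to R
R | ____[1]##   read 1 → write 1, move L, go to P
P | ___[_]1##
At halt the head is at cell 2.

2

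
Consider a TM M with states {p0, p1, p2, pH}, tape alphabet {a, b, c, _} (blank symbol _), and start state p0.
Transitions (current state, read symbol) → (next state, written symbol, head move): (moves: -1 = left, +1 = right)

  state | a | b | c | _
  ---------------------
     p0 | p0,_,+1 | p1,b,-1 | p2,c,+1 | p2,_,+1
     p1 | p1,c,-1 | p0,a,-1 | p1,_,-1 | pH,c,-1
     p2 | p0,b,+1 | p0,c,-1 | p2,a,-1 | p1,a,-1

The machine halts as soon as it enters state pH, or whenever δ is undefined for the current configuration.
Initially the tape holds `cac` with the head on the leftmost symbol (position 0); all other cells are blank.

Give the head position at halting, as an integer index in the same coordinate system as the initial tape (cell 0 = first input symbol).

p0 | [c]ac___   read c → write c, move +1, go to p2
p2 | c[a]c___   read a → write b, move +1, go to p0
p0 | cb[c]___   read c → write c, move +1, go to p2
p2 | cbc[_]__   read _ → write a, move -1, go to p1
p1 | cb[c]a__   read c → write _, move -1, go to p1
p1 | c[b]_a__   read b → write a, move -1, go to p0
p0 | [c]a_a__   read c → write c, move +1, go to p2
p2 | c[a]_a__   read a → write b, move +1, go to p0
p0 | cb[_]a__   read _ → write _, move +1, go to p2
p2 | cb_[a]__   read a → write b, move +1, go to p0
p0 | cb_b[_]_   read _ → write _, move +1, go to p2
p2 | cb_b_[_]   read _ → write a, move -1, go to p1
p1 | cb_b[_]a   read _ → write c, move -1, go to pH
pH | cb_[b]ca
At halt the head is at cell 3.

3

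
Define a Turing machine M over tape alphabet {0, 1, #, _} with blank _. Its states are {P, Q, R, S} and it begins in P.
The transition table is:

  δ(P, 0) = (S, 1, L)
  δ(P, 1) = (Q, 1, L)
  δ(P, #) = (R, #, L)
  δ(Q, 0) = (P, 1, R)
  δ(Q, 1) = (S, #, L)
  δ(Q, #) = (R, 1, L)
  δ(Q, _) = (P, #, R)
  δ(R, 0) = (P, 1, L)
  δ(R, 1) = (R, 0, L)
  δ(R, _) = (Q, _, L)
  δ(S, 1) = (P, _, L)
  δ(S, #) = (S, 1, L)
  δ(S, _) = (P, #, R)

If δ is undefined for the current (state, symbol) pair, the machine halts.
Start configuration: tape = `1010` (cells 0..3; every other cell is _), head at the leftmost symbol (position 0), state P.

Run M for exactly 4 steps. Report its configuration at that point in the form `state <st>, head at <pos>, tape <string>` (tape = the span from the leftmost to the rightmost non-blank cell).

P | __[1]010   read 1 → write 1, move L, go to Q
Q | _[_]1010   read _ → write #, move R, go to P
P | _#[1]010   read 1 → write 1, move L, go to Q
Q | _[#]1010   read # → write 1, move L, go to R
R | [_]11010
After 4 steps: state R, head at -2, tape 11010.

state R, head at -2, tape 11010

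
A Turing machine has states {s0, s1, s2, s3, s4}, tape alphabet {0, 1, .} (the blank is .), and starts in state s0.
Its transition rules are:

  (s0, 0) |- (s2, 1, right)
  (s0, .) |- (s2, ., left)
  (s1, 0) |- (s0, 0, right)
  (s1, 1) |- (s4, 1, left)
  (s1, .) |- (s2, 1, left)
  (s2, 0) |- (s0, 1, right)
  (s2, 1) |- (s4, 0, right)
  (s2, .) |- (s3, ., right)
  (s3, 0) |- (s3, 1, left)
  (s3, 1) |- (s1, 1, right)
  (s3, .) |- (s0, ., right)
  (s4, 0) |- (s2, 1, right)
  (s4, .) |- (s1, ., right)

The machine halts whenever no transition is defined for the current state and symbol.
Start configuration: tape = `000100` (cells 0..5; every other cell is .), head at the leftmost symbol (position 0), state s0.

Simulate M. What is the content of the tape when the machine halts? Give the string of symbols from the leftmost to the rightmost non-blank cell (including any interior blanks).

s0 | [0]00100...   read 0 → write 1, move right, go to s2
s2 | 1[0]0100...   read 0 → write 1, move right, go to s0
s0 | 11[0]100...   read 0 → write 1, move right, go to s2
s2 | 111[1]00...   read 1 → write 0, move right, go to s4
s4 | 1110[0]0...   read 0 → write 1, move right, go to s2
s2 | 11101[0]...   read 0 → write 1, move right, go to s0
s0 | 111011[.]..   read . → write ., move left, go to s2
s2 | 11101[1]...   read 1 → write 0, move right, go to s4
s4 | 111010[.]..   read . → write ., move right, go to s1
s1 | 111010.[.].   read . → write 1, move left, go to s2
s2 | 111010[.]1.   read . → write ., move right, go to s3
s3 | 111010.[1].   read 1 → write 1, move right, go to s1
s1 | 111010.1[.]   read . → write 1, move left, go to s2
s2 | 111010.[1]1   read 1 → write 0, move right, go to s4
s4 | 111010.0[1]
The non-blank tape span at halt is 111010.01.

111010.01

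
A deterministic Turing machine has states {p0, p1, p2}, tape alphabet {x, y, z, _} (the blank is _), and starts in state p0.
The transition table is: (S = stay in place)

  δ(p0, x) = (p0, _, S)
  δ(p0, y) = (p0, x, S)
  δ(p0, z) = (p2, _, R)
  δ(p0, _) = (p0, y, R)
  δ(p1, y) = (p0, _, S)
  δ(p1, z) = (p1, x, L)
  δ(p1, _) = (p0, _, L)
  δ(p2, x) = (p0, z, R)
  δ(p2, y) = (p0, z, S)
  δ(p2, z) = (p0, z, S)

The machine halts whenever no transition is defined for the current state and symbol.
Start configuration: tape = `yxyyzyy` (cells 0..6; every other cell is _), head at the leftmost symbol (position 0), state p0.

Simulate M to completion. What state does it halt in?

p0 | [y]xyyzyy_   read y → write x, move S, go to p0
p0 | [x]xyyzyy_   read x → write _, move S, go to p0
p0 | [_]xyyzyy_   read _ → write y, move R, go to p0
p0 | y[x]yyzyy_   read x → write _, move S, go to p0
p0 | y[_]yyzyy_   read _ → write y, move R, go to p0
p0 | yy[y]yzyy_   read y → write x, move S, go to p0
p0 | yy[x]yzyy_   read x → write _, move S, go to p0
p0 | yy[_]yzyy_   read _ → write y, move R, go to p0
p0 | yyy[y]zyy_   read y → write x, move S, go to p0
p0 | yyy[x]zyy_   read x → write _, move S, go to p0
p0 | yyy[_]zyy_   read _ → write y, move R, go to p0
p0 | yyyy[z]yy_   read z → write _, move R, go to p2
p2 | yyyy_[y]y_   read y → write z, move S, go to p0
p0 | yyyy_[z]y_   read z → write _, move R, go to p2
p2 | yyyy__[y]_   read y → write z, move S, go to p0
p0 | yyyy__[z]_   read z → write _, move R, go to p2
p2 | yyyy___[_]
No transition is defined for (p2, _); M halts in state p2.

p2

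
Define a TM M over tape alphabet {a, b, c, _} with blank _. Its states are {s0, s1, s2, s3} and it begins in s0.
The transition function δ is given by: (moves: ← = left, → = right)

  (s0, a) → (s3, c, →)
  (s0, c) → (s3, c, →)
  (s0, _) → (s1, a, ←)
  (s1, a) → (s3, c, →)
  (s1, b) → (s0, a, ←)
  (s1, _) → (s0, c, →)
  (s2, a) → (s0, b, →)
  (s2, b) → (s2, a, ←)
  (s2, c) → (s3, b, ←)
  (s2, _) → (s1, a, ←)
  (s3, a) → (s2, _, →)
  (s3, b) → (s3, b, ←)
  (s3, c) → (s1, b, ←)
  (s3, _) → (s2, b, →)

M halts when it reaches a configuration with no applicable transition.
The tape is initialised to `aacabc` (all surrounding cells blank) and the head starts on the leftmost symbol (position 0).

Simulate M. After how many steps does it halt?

18

state=s0 head=0 tape=___[a]acabc   (s0,a)→(s3,c,→)
state=s3 head=1 tape=___c[a]cabc   (s3,a)→(s2,_,→)
state=s2 head=2 tape=___c_[c]abc   (s2,c)→(s3,b,←)
state=s3 head=1 tape=___c[_]babc   (s3,_)→(s2,b,→)
state=s2 head=2 tape=___cb[b]abc   (s2,b)→(s2,a,←)
state=s2 head=1 tape=___c[b]aabc   (s2,b)→(s2,a,←)
state=s2 head=0 tape=___[c]aaabc   (s2,c)→(s3,b,←)
state=s3 head=-1 tape=__[_]baaabc   (s3,_)→(s2,b,→)
state=s2 head=0 tape=__b[b]aaabc   (s2,b)→(s2,a,←)
state=s2 head=-1 tape=__[b]aaaabc   (s2,b)→(s2,a,←)
state=s2 head=-2 tape=_[_]aaaaabc   (s2,_)→(s1,a,←)
state=s1 head=-3 tape=[_]aaaaaabc   (s1,_)→(s0,c,→)
state=s0 head=-2 tape=c[a]aaaaabc   (s0,a)→(s3,c,→)
state=s3 head=-1 tape=cc[a]aaaabc   (s3,a)→(s2,_,→)
state=s2 head=0 tape=cc_[a]aaabc   (s2,a)→(s0,b,→)
state=s0 head=1 tape=cc_b[a]aabc   (s0,a)→(s3,c,→)
state=s3 head=2 tape=cc_bc[a]abc   (s3,a)→(s2,_,→)
state=s2 head=3 tape=cc_bc_[a]bc   (s2,a)→(s0,b,→)
state=s0 head=4 tape=cc_bc_b[b]c
M halts after 18 transitions.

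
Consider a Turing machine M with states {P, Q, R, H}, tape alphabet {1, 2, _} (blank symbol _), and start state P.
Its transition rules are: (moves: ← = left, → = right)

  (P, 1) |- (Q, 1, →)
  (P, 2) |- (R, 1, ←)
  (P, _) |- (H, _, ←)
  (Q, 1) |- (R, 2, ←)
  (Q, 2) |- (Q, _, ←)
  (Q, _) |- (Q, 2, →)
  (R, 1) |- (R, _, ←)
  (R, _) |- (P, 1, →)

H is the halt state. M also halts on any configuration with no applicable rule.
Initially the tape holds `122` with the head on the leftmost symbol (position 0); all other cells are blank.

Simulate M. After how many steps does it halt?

state=P head=0 tape=__[1]22   (P,1)→(Q,1,→)
state=Q head=1 tape=__1[2]2   (Q,2)→(Q,_,←)
state=Q head=0 tape=__[1]_2   (Q,1)→(R,2,←)
state=R head=-1 tape=_[_]2_2   (R,_)→(P,1,→)
state=P head=0 tape=_1[2]_2   (P,2)→(R,1,←)
state=R head=-1 tape=_[1]1_2   (R,1)→(R,_,←)
state=R head=-2 tape=[_]_1_2   (R,_)→(P,1,→)
state=P head=-1 tape=1[_]1_2   (P,_)→(H,_,←)
state=H head=-2 tape=[1]_1_2
M halts after 8 transitions.

8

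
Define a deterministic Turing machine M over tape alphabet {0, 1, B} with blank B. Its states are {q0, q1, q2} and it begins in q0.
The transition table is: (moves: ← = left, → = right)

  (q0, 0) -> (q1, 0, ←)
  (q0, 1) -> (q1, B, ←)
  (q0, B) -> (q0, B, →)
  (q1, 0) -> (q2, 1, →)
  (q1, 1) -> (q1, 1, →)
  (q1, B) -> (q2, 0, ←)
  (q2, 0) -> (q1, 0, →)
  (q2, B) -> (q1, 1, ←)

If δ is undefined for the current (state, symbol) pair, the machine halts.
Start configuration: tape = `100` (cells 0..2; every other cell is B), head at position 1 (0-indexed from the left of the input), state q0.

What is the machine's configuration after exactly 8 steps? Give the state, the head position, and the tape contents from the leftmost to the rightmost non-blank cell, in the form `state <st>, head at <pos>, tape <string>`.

state=q0 head=1 tape=1[0]0BB   (q0,0)→(q1,0,←)
state=q1 head=0 tape=[1]00BB   (q1,1)→(q1,1,→)
state=q1 head=1 tape=1[0]0BB   (q1,0)→(q2,1,→)
state=q2 head=2 tape=11[0]BB   (q2,0)→(q1,0,→)
state=q1 head=3 tape=110[B]B   (q1,B)→(q2,0,←)
state=q2 head=2 tape=11[0]0B   (q2,0)→(q1,0,→)
state=q1 head=3 tape=110[0]B   (q1,0)→(q2,1,→)
state=q2 head=4 tape=1101[B]   (q2,B)→(q1,1,←)
state=q1 head=3 tape=110[1]1
After 8 steps: state q1, head at 3, tape 11011.

state q1, head at 3, tape 11011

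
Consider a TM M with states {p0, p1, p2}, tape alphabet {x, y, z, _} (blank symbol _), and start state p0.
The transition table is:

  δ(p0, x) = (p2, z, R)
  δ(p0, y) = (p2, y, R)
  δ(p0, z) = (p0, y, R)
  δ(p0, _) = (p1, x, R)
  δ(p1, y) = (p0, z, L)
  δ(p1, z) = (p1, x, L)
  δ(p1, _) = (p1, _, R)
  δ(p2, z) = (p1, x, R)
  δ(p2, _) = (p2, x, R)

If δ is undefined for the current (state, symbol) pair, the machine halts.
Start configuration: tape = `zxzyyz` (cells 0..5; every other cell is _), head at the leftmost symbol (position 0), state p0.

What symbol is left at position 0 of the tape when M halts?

p0 | [z]xzyyz   read z → write y, move R, go to p0
p0 | y[x]zyyz   read x → write z, move R, go to p2
p2 | yz[z]yyz   read z → write x, move R, go to p1
p1 | yzx[y]yz   read y → write z, move L, go to p0
p0 | yz[x]zyz   read x → write z, move R, go to p2
p2 | yzz[z]yz   read z → write x, move R, go to p1
p1 | yzzx[y]z   read y → write z, move L, go to p0
p0 | yzz[x]zz   read x → write z, move R, go to p2
p2 | yzzz[z]z   read z → write x, move R, go to p1
p1 | yzzzx[z]   read z → write x, move L, go to p1
p1 | yzzz[x]x
Cell 0 holds y when M halts.

y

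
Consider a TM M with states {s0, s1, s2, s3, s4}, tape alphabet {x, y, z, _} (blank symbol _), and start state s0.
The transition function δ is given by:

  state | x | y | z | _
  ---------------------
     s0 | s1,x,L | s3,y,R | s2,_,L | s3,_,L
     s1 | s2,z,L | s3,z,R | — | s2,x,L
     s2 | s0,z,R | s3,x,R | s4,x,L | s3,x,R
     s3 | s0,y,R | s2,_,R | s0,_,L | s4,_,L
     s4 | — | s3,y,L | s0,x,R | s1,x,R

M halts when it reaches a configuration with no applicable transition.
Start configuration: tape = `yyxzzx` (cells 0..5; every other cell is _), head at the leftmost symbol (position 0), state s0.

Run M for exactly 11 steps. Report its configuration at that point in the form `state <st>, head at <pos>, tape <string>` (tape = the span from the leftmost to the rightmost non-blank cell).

state s3, head at -1, tape yx__zx

s0 | _[y]yxzzx   read y → write y, move R, go to s3
s3 | _y[y]xzzx   read y → write _, move R, go to s2
s2 | _y_[x]zzx   read x → write z, move R, go to s0
s0 | _y_z[z]zx   read z → write _, move L, go to s2
s2 | _y_[z]_zx   read z → write x, move L, go to s4
s4 | _y[_]x_zx   read _ → write x, move R, go to s1
s1 | _yx[x]_zx   read x → write z, move L, go to s2
s2 | _y[x]z_zx   read x → write z, move R, go to s0
s0 | _yz[z]_zx   read z → write _, move L, go to s2
s2 | _y[z]__zx   read z → write x, move L, go to s4
s4 | _[y]x__zx   read y → write y, move L, go to s3
s3 | [_]yx__zx
After 11 steps: state s3, head at -1, tape yx__zx.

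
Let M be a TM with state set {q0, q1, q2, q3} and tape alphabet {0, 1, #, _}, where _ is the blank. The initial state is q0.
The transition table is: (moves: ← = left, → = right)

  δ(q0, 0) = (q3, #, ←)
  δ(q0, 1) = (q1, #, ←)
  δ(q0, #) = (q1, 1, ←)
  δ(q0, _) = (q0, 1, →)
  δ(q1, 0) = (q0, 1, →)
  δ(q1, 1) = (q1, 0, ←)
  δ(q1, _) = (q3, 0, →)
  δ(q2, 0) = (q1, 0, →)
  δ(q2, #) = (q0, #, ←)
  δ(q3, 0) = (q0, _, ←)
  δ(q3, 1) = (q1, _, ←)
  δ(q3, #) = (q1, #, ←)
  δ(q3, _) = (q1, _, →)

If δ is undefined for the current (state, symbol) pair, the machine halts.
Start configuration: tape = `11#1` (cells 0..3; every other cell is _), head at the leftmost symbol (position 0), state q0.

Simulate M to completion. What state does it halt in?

state=q0 head=0 tape=___[1]1#1   (q0,1)→(q1,#,←)
state=q1 head=-1 tape=__[_]#1#1   (q1,_)→(q3,0,→)
state=q3 head=0 tape=__0[#]1#1   (q3,#)→(q1,#,←)
state=q1 head=-1 tape=__[0]#1#1   (q1,0)→(q0,1,→)
state=q0 head=0 tape=__1[#]1#1   (q0,#)→(q1,1,←)
state=q1 head=-1 tape=__[1]11#1   (q1,1)→(q1,0,←)
state=q1 head=-2 tape=_[_]011#1   (q1,_)→(q3,0,→)
state=q3 head=-1 tape=_0[0]11#1   (q3,0)→(q0,_,←)
state=q0 head=-2 tape=_[0]_11#1   (q0,0)→(q3,#,←)
state=q3 head=-3 tape=[_]#_11#1   (q3,_)→(q1,_,→)
state=q1 head=-2 tape=_[#]_11#1
No transition is defined for (q1, #); M halts in state q1.

q1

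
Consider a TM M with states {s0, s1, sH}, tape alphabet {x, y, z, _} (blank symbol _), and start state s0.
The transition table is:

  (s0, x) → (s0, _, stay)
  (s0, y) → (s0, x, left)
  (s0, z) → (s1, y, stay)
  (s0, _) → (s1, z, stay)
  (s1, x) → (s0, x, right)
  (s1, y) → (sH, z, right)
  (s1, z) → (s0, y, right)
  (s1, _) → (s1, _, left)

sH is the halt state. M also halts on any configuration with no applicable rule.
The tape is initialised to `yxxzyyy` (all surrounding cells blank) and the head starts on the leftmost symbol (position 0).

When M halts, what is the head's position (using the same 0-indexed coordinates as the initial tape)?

4

state=s0 head=0 tape=_[y]xxzyyy   (s0,y)→(s0,x,left)
state=s0 head=-1 tape=[_]xxxzyyy   (s0,_)→(s1,z,stay)
state=s1 head=-1 tape=[z]xxxzyyy   (s1,z)→(s0,y,right)
state=s0 head=0 tape=y[x]xxzyyy   (s0,x)→(s0,_,stay)
state=s0 head=0 tape=y[_]xxzyyy   (s0,_)→(s1,z,stay)
state=s1 head=0 tape=y[z]xxzyyy   (s1,z)→(s0,y,right)
state=s0 head=1 tape=yy[x]xzyyy   (s0,x)→(s0,_,stay)
state=s0 head=1 tape=yy[_]xzyyy   (s0,_)→(s1,z,stay)
state=s1 head=1 tape=yy[z]xzyyy   (s1,z)→(s0,y,right)
state=s0 head=2 tape=yyy[x]zyyy   (s0,x)→(s0,_,stay)
state=s0 head=2 tape=yyy[_]zyyy   (s0,_)→(s1,z,stay)
state=s1 head=2 tape=yyy[z]zyyy   (s1,z)→(s0,y,right)
state=s0 head=3 tape=yyyy[z]yyy   (s0,z)→(s1,y,stay)
state=s1 head=3 tape=yyyy[y]yyy   (s1,y)→(sH,z,right)
state=sH head=4 tape=yyyyz[y]yy
At halt the head is at cell 4.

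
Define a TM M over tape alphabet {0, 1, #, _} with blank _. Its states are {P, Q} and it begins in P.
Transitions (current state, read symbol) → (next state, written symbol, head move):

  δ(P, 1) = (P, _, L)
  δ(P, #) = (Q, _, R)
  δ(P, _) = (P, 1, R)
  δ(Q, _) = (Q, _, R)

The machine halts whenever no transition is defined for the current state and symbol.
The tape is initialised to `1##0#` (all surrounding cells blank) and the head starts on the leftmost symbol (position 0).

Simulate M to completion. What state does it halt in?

Q

P | _[1]##0#   read 1 → write _, move L, go to P
P | [_]_##0#   read _ → write 1, move R, go to P
P | 1[_]##0#   read _ → write 1, move R, go to P
P | 11[#]#0#   read # → write _, move R, go to Q
Q | 11_[#]0#
No transition is defined for (Q, #); M halts in state Q.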